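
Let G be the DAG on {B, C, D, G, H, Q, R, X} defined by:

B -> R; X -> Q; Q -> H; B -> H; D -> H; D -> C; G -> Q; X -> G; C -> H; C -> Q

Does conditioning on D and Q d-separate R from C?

There are 3 undirected paths between R and C; checking each against the conditioning set {D, Q}:
Path 1: R ← B → H ← C
  H is a collider here and neither H nor any of its descendants is conditioned on, so the collider stays closed — the path is blocked at H.
Path 2: R ← B → H ← Q ← C
  H is a collider here and neither H nor any of its descendants is conditioned on, so the collider stays closed — the path is blocked at H.
Path 3: R ← B → H ← D → C
  H is a collider here and neither H nor any of its descendants is conditioned on, so the collider stays closed — the path is blocked at H.
Since every path is blocked, d-separation holds.

Yes — R and C are d-separated given {D, Q}.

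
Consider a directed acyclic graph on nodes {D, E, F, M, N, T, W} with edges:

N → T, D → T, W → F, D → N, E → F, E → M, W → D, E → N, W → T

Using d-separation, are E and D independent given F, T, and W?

We examine all 6 paths between E and D:
  1. E → F ← W → T ← D — F:collider[open]; W:fork[blocks]; T:collider[open] ⇒ blocked
  2. E → F ← W → T ← N ← D — F:collider[open]; W:fork[blocks]; T:collider[open]; N:chain[open] ⇒ blocked
  3. E → F ← W → D — F:collider[open]; W:fork[blocks] ⇒ blocked
  4. E → N → T ← W → D — N:chain[open]; T:collider[open]; W:fork[blocks] ⇒ blocked
  5. E → N → T ← D — N:chain[open]; T:collider[open] ⇒ active
  6. E → N ← D — N:collider[open] ⇒ active
Since the path E → N → T ← D is active, E and D are not d-separated given {F, T, W}.

No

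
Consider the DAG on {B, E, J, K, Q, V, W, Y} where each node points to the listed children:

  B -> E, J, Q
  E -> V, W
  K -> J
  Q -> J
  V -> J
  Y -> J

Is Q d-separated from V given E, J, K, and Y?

No

Enumerating the 4 paths from Q to V and testing each for blocking by {E, J, K, Y}:
Path 1: Q ← B → E → V
  E is a chain here and E is conditioned on, so the path is blocked at E.
Path 2: Q ← B → J ← V
  B is a fork and B is not conditioned on; J is a collider and J is conditioned on, which opens it — no node blocks this path, so it is active.
Path 3: Q → J ← V
  J is a collider and J is conditioned on, which opens it — no node blocks this path, so it is active.
Path 4: Q → J ← B → E → V
  E is a chain here and E is conditioned on, so the path is blocked at E.
At least one path is unblocked, so d-separation fails.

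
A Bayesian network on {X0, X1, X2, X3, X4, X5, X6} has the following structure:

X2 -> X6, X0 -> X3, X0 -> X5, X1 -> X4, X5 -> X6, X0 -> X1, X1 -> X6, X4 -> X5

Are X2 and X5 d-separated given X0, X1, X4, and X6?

3 paths connect X2 and X5; each must be blocked for d-separation to hold:
  1. X2 → X6 ← X1 → X4 → X5 — X6:collider[open]; X1:fork[blocks]; X4:chain[blocks] ⇒ blocked
  2. X2 → X6 ← X1 ← X0 → X5 — X6:collider[open]; X1:chain[blocks]; X0:fork[blocks] ⇒ blocked
  3. X2 → X6 ← X5 — X6:collider[open] ⇒ active
Because an active path exists, X2 and X5 are not d-separated.

No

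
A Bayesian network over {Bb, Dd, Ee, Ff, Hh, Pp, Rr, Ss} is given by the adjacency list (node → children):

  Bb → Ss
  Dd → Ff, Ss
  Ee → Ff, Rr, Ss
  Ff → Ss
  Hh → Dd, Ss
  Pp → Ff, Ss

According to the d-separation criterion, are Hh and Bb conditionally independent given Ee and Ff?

Yes

5 paths connect Hh and Bb; each must be blocked for d-separation to hold:
  1. Hh → Ss ← Bb — Ss:collider[blocks] ⇒ blocked
  2. Hh → Dd → Ff → Ss ← Bb — Dd:chain[open]; Ff:chain[blocks]; Ss:collider[blocks] ⇒ blocked
  3. Hh → Dd → Ff ← Pp → Ss ← Bb — Dd:chain[open]; Ff:collider[open]; Pp:fork[open]; Ss:collider[blocks] ⇒ blocked
  4. Hh → Dd → Ff ← Ee → Ss ← Bb — Dd:chain[open]; Ff:collider[open]; Ee:fork[blocks]; Ss:collider[blocks] ⇒ blocked
  5. Hh → Dd → Ss ← Bb — Dd:chain[open]; Ss:collider[blocks] ⇒ blocked
Since every path is blocked, d-separation holds.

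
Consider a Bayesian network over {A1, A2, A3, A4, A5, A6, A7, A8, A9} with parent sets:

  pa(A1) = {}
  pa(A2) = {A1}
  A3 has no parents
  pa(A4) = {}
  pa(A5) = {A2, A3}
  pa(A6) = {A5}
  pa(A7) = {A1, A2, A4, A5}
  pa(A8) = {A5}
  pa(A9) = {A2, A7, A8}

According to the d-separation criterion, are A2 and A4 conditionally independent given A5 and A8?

Yes

We examine all 6 paths between A2 and A4:
Path 1: A2 → A5 → A8 → A9 ← A7 ← A4
  A5 is a chain here and A5 is conditioned on, so the path is blocked at A5.
Path 2: A2 → A5 → A7 ← A4
  A5 is a chain here and A5 is conditioned on, so the path is blocked at A5.
Path 3: A2 → A7 ← A4
  A7 is a collider here and neither A7 nor any of its descendants is conditioned on, so the collider stays closed — the path is blocked at A7.
Path 4: A2 ← A1 → A7 ← A4
  A7 is a collider here and neither A7 nor any of its descendants is conditioned on, so the collider stays closed — the path is blocked at A7.
Path 5: A2 → A9 ← A8 ← A5 → A7 ← A4
  A9 is a collider here and neither A9 nor any of its descendants is conditioned on, so the collider stays closed — the path is blocked at A9.
Path 6: A2 → A9 ← A7 ← A4
  A9 is a collider here and neither A9 nor any of its descendants is conditioned on, so the collider stays closed — the path is blocked at A9.
All paths are blocked; A2 ⊥ A4 | {A5, A8} holds.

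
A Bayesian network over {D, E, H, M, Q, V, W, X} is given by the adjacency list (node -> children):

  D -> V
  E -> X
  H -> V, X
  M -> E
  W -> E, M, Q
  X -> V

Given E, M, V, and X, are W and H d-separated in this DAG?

We examine all 4 paths between W and H:
  1. W → E → X ← H — E:chain[blocks]; X:collider[open] ⇒ blocked
  2. W → E → X → V ← H — E:chain[blocks]; X:chain[blocks]; V:collider[open] ⇒ blocked
  3. W → M → E → X ← H — M:chain[blocks]; E:chain[blocks]; X:collider[open] ⇒ blocked
  4. W → M → E → X → V ← H — M:chain[blocks]; E:chain[blocks]; X:chain[blocks]; V:collider[open] ⇒ blocked
Since every path is blocked, d-separation holds.

Yes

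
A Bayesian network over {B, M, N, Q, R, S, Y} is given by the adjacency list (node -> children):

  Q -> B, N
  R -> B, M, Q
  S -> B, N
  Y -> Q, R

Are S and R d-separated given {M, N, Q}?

Yes — S and R are d-separated given {M, N, Q}.

Enumerating the 6 paths from S to R and testing each for blocking by {M, N, Q}:
Path 1: S → B ← R
  B is a collider here and neither B nor any of its descendants is conditioned on, so the collider stays closed — the path is blocked at B.
Path 2: S → B ← Q ← Y → R
  B is a collider here and neither B nor any of its descendants is conditioned on, so the collider stays closed — the path is blocked at B.
Path 3: S → B ← Q ← R
  B is a collider here and neither B nor any of its descendants is conditioned on, so the collider stays closed — the path is blocked at B.
Path 4: S → N ← Q ← Y → R
  Q is a chain here and Q is conditioned on, so the path is blocked at Q.
Path 5: S → N ← Q ← R
  Q is a chain here and Q is conditioned on, so the path is blocked at Q.
Path 6: S → N ← Q → B ← R
  Q is a fork here and Q is conditioned on, so the path is blocked at Q.
All paths are blocked; S ⊥ R | {M, N, Q} holds.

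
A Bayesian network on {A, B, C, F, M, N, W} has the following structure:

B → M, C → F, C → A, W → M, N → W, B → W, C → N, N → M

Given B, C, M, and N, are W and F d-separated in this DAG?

Yes — W and F are d-separated given {B, C, M, N}.

We examine all 3 paths between W and F:
Path 1: W ← N ← C → F
  N is a chain here and N is conditioned on, so the path is blocked at N.
Path 2: W → M ← N ← C → F
  N is a chain here and N is conditioned on, so the path is blocked at N.
Path 3: W ← B → M ← N ← C → F
  B is a fork here and B is conditioned on, so the path is blocked at B.
All paths are blocked; W ⊥ F | {B, C, M, N} holds.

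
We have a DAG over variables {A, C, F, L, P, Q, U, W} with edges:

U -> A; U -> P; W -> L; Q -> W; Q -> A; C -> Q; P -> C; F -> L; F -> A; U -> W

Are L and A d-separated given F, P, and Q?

No — L and A are not d-separated given {F, P, Q}.

5 paths connect L and A; each must be blocked for d-separation to hold:
Path 1: L ← F → A
  F is a fork here and F is conditioned on, so the path is blocked at F.
Path 2: L ← W ← U → P → C → Q → A
  P is a chain here and P is conditioned on, so the path is blocked at P.
Path 3: L ← W ← U → A
  W is a chain and W is not conditioned on; U is a fork and U is not conditioned on — no node blocks this path, so it is active.
Path 4: L ← W ← Q → A
  Q is a fork here and Q is conditioned on, so the path is blocked at Q.
Path 5: L ← W ← Q ← C ← P ← U → A
  Q is a chain here and Q is conditioned on, so the path is blocked at Q.
Because an active path exists, L and A are not d-separated.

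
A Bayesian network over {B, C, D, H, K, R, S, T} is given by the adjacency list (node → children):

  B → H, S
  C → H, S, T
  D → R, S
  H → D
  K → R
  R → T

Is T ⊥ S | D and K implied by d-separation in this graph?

6 paths connect T and S; each must be blocked for d-separation to hold:
Path 1: T ← R ← D ← H ← C → S
  D is a chain here and D is conditioned on, so the path is blocked at D.
Path 2: T ← R ← D ← H ← B → S
  D is a chain here and D is conditioned on, so the path is blocked at D.
Path 3: T ← R ← D → S
  D is a fork here and D is conditioned on, so the path is blocked at D.
Path 4: T ← C → H → D → S
  D is a chain here and D is conditioned on, so the path is blocked at D.
Path 5: T ← C → H ← B → S
  C is a fork and C is not conditioned on; H is a collider and its descendant D is conditioned on, which opens it; B is a fork and B is not conditioned on — no node blocks this path, so it is active.
Path 6: T ← C → S
  C is a fork and C is not conditioned on — no node blocks this path, so it is active.
Because an active path exists, T and S are not d-separated.

No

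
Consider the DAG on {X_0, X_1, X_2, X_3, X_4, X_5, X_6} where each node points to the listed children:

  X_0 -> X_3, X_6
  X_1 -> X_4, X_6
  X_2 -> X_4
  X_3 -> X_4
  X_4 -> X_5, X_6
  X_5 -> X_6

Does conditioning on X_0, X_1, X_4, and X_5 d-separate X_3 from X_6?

Yes

There are 4 undirected paths between X_3 and X_6; checking each against the conditioning set {X_0, X_1, X_4, X_5}:
Path 1: X_3 → X_4 ← X_1 → X_6
  X_1 is a fork here and X_1 is conditioned on, so the path is blocked at X_1.
Path 2: X_3 → X_4 → X_5 → X_6
  X_4 is a chain here and X_4 is conditioned on, so the path is blocked at X_4.
Path 3: X_3 → X_4 → X_6
  X_4 is a chain here and X_4 is conditioned on, so the path is blocked at X_4.
Path 4: X_3 ← X_0 → X_6
  X_0 is a fork here and X_0 is conditioned on, so the path is blocked at X_0.
Since every path is blocked, d-separation holds.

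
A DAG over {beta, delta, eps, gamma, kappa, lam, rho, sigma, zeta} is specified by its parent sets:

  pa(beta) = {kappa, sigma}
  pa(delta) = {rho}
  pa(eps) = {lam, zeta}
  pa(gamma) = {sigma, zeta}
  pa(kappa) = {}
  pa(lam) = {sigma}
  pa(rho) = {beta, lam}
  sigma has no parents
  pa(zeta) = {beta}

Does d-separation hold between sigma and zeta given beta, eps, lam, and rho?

Yes

5 paths connect sigma and zeta; each must be blocked for d-separation to hold:
Path 1: sigma → lam → eps ← zeta
  lam is a chain here and lam is conditioned on, so the path is blocked at lam.
Path 2: sigma → lam → rho ← beta → zeta
  lam is a chain here and lam is conditioned on, so the path is blocked at lam.
Path 3: sigma → gamma ← zeta
  gamma is a collider here and neither gamma nor any of its descendants is conditioned on, so the collider stays closed — the path is blocked at gamma.
Path 4: sigma → beta → zeta
  beta is a chain here and beta is conditioned on, so the path is blocked at beta.
Path 5: sigma → beta → rho ← lam → eps ← zeta
  beta is a chain here and beta is conditioned on, so the path is blocked at beta.
All paths are blocked; sigma ⊥ zeta | {beta, eps, lam, rho} holds.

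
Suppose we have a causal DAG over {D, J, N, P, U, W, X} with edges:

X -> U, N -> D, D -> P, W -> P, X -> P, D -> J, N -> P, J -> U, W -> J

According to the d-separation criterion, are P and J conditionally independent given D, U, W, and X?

Enumerating the 4 paths from P to J and testing each for blocking by {D, U, W, X}:
  1. P ← D → J — D:fork[blocks] ⇒ blocked
  2. P ← X → U ← J — X:fork[blocks]; U:collider[open] ⇒ blocked
  3. P ← W → J — W:fork[blocks] ⇒ blocked
  4. P ← N → D → J — N:fork[open]; D:chain[blocks] ⇒ blocked
All paths are blocked; P ⊥ J | {D, U, W, X} holds.

Yes — P and J are d-separated given {D, U, W, X}.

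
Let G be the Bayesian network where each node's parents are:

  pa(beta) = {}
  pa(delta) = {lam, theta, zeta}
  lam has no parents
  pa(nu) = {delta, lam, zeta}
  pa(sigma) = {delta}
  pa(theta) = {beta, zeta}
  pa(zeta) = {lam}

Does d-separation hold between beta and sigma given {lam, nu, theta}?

We examine all 6 paths between beta and sigma:
  1. beta → theta → delta → sigma — theta:chain[blocks]; delta:chain[open] ⇒ blocked
  2. beta → theta ← zeta → delta → sigma — theta:collider[open]; zeta:fork[open]; delta:chain[open] ⇒ active
  3. beta → theta ← zeta ← lam → delta → sigma — theta:collider[open]; zeta:chain[open]; lam:fork[blocks]; delta:chain[open] ⇒ blocked
  4. beta → theta ← zeta ← lam → nu ← delta → sigma — theta:collider[open]; zeta:chain[open]; lam:fork[blocks]; nu:collider[open]; delta:fork[open] ⇒ blocked
  5. beta → theta ← zeta → nu ← delta → sigma — theta:collider[open]; zeta:fork[open]; nu:collider[open]; delta:fork[open] ⇒ active
  6. beta → theta ← zeta → nu ← lam → delta → sigma — theta:collider[open]; zeta:fork[open]; nu:collider[open]; lam:fork[blocks]; delta:chain[open] ⇒ blocked
At least one path is unblocked, so d-separation fails.

No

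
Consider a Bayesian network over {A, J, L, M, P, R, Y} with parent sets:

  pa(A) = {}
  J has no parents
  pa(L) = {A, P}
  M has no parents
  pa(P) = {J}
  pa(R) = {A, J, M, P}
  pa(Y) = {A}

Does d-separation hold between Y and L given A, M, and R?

Yes

3 paths connect Y and L; each must be blocked for d-separation to hold:
Path 1: Y ← A → L
  A is a fork here and A is conditioned on, so the path is blocked at A.
Path 2: Y ← A → R ← J → P → L
  A is a fork here and A is conditioned on, so the path is blocked at A.
Path 3: Y ← A → R ← P → L
  A is a fork here and A is conditioned on, so the path is blocked at A.
All paths are blocked; Y ⊥ L | {A, M, R} holds.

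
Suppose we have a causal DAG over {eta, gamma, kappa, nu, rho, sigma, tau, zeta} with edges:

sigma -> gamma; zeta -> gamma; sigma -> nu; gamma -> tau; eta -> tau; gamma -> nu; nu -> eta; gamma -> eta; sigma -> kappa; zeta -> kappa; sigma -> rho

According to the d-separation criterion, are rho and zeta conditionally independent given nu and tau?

There are 5 undirected paths between rho and zeta; checking each against the conditioning set {nu, tau}:
Path 1: rho ← sigma → gamma ← zeta
  sigma is a fork and sigma is not conditioned on; gamma is a collider and its descendant tau is conditioned on, which opens it — no node blocks this path, so it is active.
Path 2: rho ← sigma → kappa ← zeta
  kappa is a collider here and neither kappa nor any of its descendants is conditioned on, so the collider stays closed — the path is blocked at kappa.
Path 3: rho ← sigma → nu ← gamma ← zeta
  sigma is a fork and sigma is not conditioned on; nu is a collider and nu is conditioned on, which opens it; gamma is a chain and gamma is not conditioned on — no node blocks this path, so it is active.
Path 4: rho ← sigma → nu → eta → tau ← gamma ← zeta
  nu is a chain here and nu is conditioned on, so the path is blocked at nu.
Path 5: rho ← sigma → nu → eta ← gamma ← zeta
  nu is a chain here and nu is conditioned on, so the path is blocked at nu.
At least one path is unblocked, so d-separation fails.

No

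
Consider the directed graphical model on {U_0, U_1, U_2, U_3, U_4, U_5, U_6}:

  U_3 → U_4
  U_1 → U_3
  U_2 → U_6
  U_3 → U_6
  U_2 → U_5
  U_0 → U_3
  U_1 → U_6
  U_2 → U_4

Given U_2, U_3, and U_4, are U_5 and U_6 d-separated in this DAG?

There are 3 undirected paths between U_5 and U_6; checking each against the conditioning set {U_2, U_3, U_4}:
Path 1: U_5 ← U_2 → U_6
  U_2 is a fork here and U_2 is conditioned on, so the path is blocked at U_2.
Path 2: U_5 ← U_2 → U_4 ← U_3 → U_6
  U_2 is a fork here and U_2 is conditioned on, so the path is blocked at U_2.
Path 3: U_5 ← U_2 → U_4 ← U_3 ← U_1 → U_6
  U_2 is a fork here and U_2 is conditioned on, so the path is blocked at U_2.
Every path is blocked, so U_5 and U_6 are d-separated given {U_2, U_3, U_4}.

Yes — U_5 and U_6 are d-separated given {U_2, U_3, U_4}.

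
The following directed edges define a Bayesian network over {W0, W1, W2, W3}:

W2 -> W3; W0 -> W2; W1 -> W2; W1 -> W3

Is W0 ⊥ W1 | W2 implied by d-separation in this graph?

There are 2 undirected paths between W0 and W1; checking each against the conditioning set {W2}:
Path 1: W0 → W2 → W3 ← W1
  W2 is a chain here and W2 is conditioned on, so the path is blocked at W2.
Path 2: W0 → W2 ← W1
  W2 is a collider and W2 is conditioned on, which opens it — no node blocks this path, so it is active.
Since the path W0 → W2 ← W1 is active, W0 and W1 are not d-separated given {W2}.

No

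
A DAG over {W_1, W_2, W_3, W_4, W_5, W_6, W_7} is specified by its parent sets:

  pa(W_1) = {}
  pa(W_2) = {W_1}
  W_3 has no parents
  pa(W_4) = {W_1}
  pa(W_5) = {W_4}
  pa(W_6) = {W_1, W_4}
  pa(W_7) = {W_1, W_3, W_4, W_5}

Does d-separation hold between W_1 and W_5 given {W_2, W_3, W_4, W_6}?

Yes

Enumerating the 6 paths from W_1 to W_5 and testing each for blocking by {W_2, W_3, W_4, W_6}:
  1. W_1 → W_4 → W_5 — W_4:chain[blocks] ⇒ blocked
  2. W_1 → W_4 → W_7 ← W_5 — W_4:chain[blocks]; W_7:collider[blocks] ⇒ blocked
  3. W_1 → W_6 ← W_4 → W_5 — W_6:collider[open]; W_4:fork[blocks] ⇒ blocked
  4. W_1 → W_6 ← W_4 → W_7 ← W_5 — W_6:collider[open]; W_4:fork[blocks]; W_7:collider[blocks] ⇒ blocked
  5. W_1 → W_7 ← W_4 → W_5 — W_7:collider[blocks]; W_4:fork[blocks] ⇒ blocked
  6. W_1 → W_7 ← W_5 — W_7:collider[blocks] ⇒ blocked
Since every path is blocked, d-separation holds.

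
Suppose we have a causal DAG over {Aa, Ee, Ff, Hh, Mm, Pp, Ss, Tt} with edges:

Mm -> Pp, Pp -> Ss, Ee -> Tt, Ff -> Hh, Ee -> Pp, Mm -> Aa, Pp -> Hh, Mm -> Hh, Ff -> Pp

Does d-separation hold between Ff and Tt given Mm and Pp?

We examine all 3 paths between Ff and Tt:
  1. Ff → Pp ← Ee → Tt — Pp:collider[open]; Ee:fork[open] ⇒ active
  2. Ff → Hh ← Pp ← Ee → Tt — Hh:collider[blocks]; Pp:chain[blocks]; Ee:fork[open] ⇒ blocked
  3. Ff → Hh ← Mm → Pp ← Ee → Tt — Hh:collider[blocks]; Mm:fork[blocks]; Pp:collider[open]; Ee:fork[open] ⇒ blocked
At least one path is unblocked, so d-separation fails.

No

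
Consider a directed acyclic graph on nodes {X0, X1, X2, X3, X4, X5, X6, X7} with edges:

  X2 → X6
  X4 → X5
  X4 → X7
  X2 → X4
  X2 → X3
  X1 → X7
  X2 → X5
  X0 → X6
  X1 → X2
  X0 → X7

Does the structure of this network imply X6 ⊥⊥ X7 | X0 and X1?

4 paths connect X6 and X7; each must be blocked for d-separation to hold:
Path 1: X6 ← X0 → X7
  X0 is a fork here and X0 is conditioned on, so the path is blocked at X0.
Path 2: X6 ← X2 → X4 → X7
  X2 is a fork and X2 is not conditioned on; X4 is a chain and X4 is not conditioned on — no node blocks this path, so it is active.
Path 3: X6 ← X2 ← X1 → X7
  X1 is a fork here and X1 is conditioned on, so the path is blocked at X1.
Path 4: X6 ← X2 → X5 ← X4 → X7
  X5 is a collider here and neither X5 nor any of its descendants is conditioned on, so the collider stays closed — the path is blocked at X5.
At least one path is unblocked, so d-separation fails.

No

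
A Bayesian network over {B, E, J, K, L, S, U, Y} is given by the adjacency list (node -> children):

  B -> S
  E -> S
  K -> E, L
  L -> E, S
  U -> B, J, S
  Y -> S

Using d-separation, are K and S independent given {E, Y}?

No — K and S are not d-separated given {E, Y}.

Enumerating the 4 paths from K to S and testing each for blocking by {E, Y}:
Path 1: K → L → S
  L is a chain and L is not conditioned on — no node blocks this path, so it is active.
Path 2: K → L → E → S
  E is a chain here and E is conditioned on, so the path is blocked at E.
Path 3: K → E ← L → S
  E is a collider and E is conditioned on, which opens it; L is a fork and L is not conditioned on — no node blocks this path, so it is active.
Path 4: K → E → S
  E is a chain here and E is conditioned on, so the path is blocked at E.
At least one path is unblocked, so d-separation fails.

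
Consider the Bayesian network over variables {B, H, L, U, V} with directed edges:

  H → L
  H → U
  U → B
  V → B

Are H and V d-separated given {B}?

There is one path between H and V:
Path 1: H → U → B ← V
  U is a chain and U is not conditioned on; B is a collider and B is conditioned on, which opens it — no node blocks this path, so it is active.
At least one path is unblocked, so d-separation fails.

No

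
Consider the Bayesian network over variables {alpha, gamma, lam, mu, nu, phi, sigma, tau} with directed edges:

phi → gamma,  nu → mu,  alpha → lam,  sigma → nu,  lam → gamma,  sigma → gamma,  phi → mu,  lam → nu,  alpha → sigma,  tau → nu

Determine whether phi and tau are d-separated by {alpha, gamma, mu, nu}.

5 paths connect phi and tau; each must be blocked for d-separation to hold:
  1. phi → mu ← nu ← tau — mu:collider[open]; nu:chain[blocks] ⇒ blocked
  2. phi → gamma ← sigma → nu ← tau — gamma:collider[open]; sigma:fork[open]; nu:collider[open] ⇒ active
  3. phi → gamma ← sigma ← alpha → lam → nu ← tau — gamma:collider[open]; sigma:chain[open]; alpha:fork[blocks]; lam:chain[open]; nu:collider[open] ⇒ blocked
  4. phi → gamma ← lam → nu ← tau — gamma:collider[open]; lam:fork[open]; nu:collider[open] ⇒ active
  5. phi → gamma ← lam ← alpha → sigma → nu ← tau — gamma:collider[open]; lam:chain[open]; alpha:fork[blocks]; sigma:chain[open]; nu:collider[open] ⇒ blocked
Since the path phi → gamma ← sigma → nu ← tau is active, phi and tau are not d-separated given {alpha, gamma, mu, nu}.

No — phi and tau are not d-separated given {alpha, gamma, mu, nu}.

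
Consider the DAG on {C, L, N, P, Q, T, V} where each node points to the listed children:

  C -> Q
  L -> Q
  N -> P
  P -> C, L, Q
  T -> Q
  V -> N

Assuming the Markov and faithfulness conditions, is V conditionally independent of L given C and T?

No

3 paths connect V and L; each must be blocked for d-separation to hold:
  1. V → N → P → L — N:chain[open]; P:chain[open] ⇒ active
  2. V → N → P → Q ← L — N:chain[open]; P:chain[open]; Q:collider[blocks] ⇒ blocked
  3. V → N → P → C → Q ← L — N:chain[open]; P:chain[open]; C:chain[blocks]; Q:collider[blocks] ⇒ blocked
At least one path is unblocked, so d-separation fails.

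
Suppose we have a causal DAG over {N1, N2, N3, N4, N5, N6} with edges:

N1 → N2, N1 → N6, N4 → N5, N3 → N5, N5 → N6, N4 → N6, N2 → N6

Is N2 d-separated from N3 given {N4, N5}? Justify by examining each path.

We examine all 4 paths between N2 and N3:
Path 1: N2 ← N1 → N6 ← N5 ← N3
  N6 is a collider here and neither N6 nor any of its descendants is conditioned on, so the collider stays closed — the path is blocked at N6.
Path 2: N2 ← N1 → N6 ← N4 → N5 ← N3
  N6 is a collider here and neither N6 nor any of its descendants is conditioned on, so the collider stays closed — the path is blocked at N6.
Path 3: N2 → N6 ← N5 ← N3
  N6 is a collider here and neither N6 nor any of its descendants is conditioned on, so the collider stays closed — the path is blocked at N6.
Path 4: N2 → N6 ← N4 → N5 ← N3
  N6 is a collider here and neither N6 nor any of its descendants is conditioned on, so the collider stays closed — the path is blocked at N6.
Every path is blocked, so N2 and N3 are d-separated given {N4, N5}.

Yes — N2 and N3 are d-separated given {N4, N5}.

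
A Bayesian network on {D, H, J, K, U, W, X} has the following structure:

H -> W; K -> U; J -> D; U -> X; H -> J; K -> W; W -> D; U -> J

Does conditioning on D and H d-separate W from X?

No

There are 3 undirected paths between W and X; checking each against the conditioning set {D, H}:
  1. W ← K → U → X — K:fork[open]; U:chain[open] ⇒ active
  2. W ← H → J ← U → X — H:fork[blocks]; J:collider[open]; U:fork[open] ⇒ blocked
  3. W → D ← J ← U → X — D:collider[open]; J:chain[open]; U:fork[open] ⇒ active
At least one path is unblocked, so d-separation fails.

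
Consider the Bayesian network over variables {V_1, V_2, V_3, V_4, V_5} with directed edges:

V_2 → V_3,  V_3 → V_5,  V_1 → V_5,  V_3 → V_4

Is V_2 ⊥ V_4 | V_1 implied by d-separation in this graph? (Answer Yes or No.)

No — V_2 and V_4 are not d-separated given {V_1}.

Only one path connects V_2 and V_4:
Path 1: V_2 → V_3 → V_4
  V_3 is a chain and V_3 is not conditioned on — no node blocks this path, so it is active.
Because an active path exists, V_2 and V_4 are not d-separated.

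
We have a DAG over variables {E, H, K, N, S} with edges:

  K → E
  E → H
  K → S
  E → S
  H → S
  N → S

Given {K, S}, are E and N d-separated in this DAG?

There are 3 undirected paths between E and N; checking each against the conditioning set {K, S}:
Path 1: E ← K → S ← N
  K is a fork here and K is conditioned on, so the path is blocked at K.
Path 2: E → H → S ← N
  H is a chain and H is not conditioned on; S is a collider and S is conditioned on, which opens it — no node blocks this path, so it is active.
Path 3: E → S ← N
  S is a collider and S is conditioned on, which opens it — no node blocks this path, so it is active.
Because an active path exists, E and N are not d-separated.

No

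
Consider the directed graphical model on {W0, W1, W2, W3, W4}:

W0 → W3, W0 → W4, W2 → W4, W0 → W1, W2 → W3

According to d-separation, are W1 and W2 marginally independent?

Yes

2 paths connect W1 and W2; each must be blocked for d-separation to hold:
Path 1: W1 ← W0 → W3 ← W2
  W3 is a collider here and neither W3 nor any of its descendants is conditioned on, so the collider stays closed — the path is blocked at W3.
Path 2: W1 ← W0 → W4 ← W2
  W4 is a collider here and neither W4 nor any of its descendants is conditioned on, so the collider stays closed — the path is blocked at W4.
All paths are blocked; W1 ⊥ W2 | ∅ holds.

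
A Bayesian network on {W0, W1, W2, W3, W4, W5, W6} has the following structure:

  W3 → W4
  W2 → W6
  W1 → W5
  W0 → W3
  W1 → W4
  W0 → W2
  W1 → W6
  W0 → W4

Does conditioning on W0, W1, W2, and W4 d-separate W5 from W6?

Yes

We examine all 3 paths between W5 and W6:
Path 1: W5 ← W1 → W4 ← W0 → W2 → W6
  W1 is a fork here and W1 is conditioned on, so the path is blocked at W1.
Path 2: W5 ← W1 → W4 ← W3 ← W0 → W2 → W6
  W1 is a fork here and W1 is conditioned on, so the path is blocked at W1.
Path 3: W5 ← W1 → W6
  W1 is a fork here and W1 is conditioned on, so the path is blocked at W1.
All paths are blocked; W5 ⊥ W6 | {W0, W1, W2, W4} holds.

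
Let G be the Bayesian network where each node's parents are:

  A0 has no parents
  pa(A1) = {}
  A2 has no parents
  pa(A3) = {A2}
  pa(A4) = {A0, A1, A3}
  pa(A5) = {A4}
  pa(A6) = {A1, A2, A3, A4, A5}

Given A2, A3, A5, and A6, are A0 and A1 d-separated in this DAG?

No — A0 and A1 are not d-separated given {A2, A3, A5, A6}.

There are 5 undirected paths between A0 and A1; checking each against the conditioning set {A2, A3, A5, A6}:
Path 1: A0 → A4 ← A1
  A4 is a collider and its descendant A5 is conditioned on, which opens it — no node blocks this path, so it is active.
Path 2: A0 → A4 ← A3 ← A2 → A6 ← A1
  A3 is a chain here and A3 is conditioned on, so the path is blocked at A3.
Path 3: A0 → A4 ← A3 → A6 ← A1
  A3 is a fork here and A3 is conditioned on, so the path is blocked at A3.
Path 4: A0 → A4 → A5 → A6 ← A1
  A5 is a chain here and A5 is conditioned on, so the path is blocked at A5.
Path 5: A0 → A4 → A6 ← A1
  A4 is a chain and A4 is not conditioned on; A6 is a collider and A6 is conditioned on, which opens it — no node blocks this path, so it is active.
At least one path is unblocked, so d-separation fails.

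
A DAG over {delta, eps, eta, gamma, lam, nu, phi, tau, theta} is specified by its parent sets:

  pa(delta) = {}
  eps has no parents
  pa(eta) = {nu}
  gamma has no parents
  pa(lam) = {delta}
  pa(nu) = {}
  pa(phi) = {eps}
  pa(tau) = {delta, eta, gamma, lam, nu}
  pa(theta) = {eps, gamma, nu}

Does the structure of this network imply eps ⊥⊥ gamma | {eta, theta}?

Enumerating the 3 paths from eps to gamma and testing each for blocking by {eta, theta}:
  1. eps → theta ← gamma — theta:collider[open] ⇒ active
  2. eps → theta ← nu → eta → tau ← gamma — theta:collider[open]; nu:fork[open]; eta:chain[blocks]; tau:collider[blocks] ⇒ blocked
  3. eps → theta ← nu → tau ← gamma — theta:collider[open]; nu:fork[open]; tau:collider[blocks] ⇒ blocked
At least one path is unblocked, so d-separation fails.

No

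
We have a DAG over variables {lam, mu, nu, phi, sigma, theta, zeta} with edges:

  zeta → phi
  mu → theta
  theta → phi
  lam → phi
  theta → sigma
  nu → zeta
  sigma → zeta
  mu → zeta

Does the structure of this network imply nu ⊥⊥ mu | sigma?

There are 3 undirected paths between nu and mu; checking each against the conditioning set {sigma}:
Path 1: nu → zeta ← sigma ← theta ← mu
  zeta is a collider here and neither zeta nor any of its descendants is conditioned on, so the collider stays closed — the path is blocked at zeta.
Path 2: nu → zeta ← mu
  zeta is a collider here and neither zeta nor any of its descendants is conditioned on, so the collider stays closed — the path is blocked at zeta.
Path 3: nu → zeta → phi ← theta ← mu
  phi is a collider here and neither phi nor any of its descendants is conditioned on, so the collider stays closed — the path is blocked at phi.
Since every path is blocked, d-separation holds.

Yes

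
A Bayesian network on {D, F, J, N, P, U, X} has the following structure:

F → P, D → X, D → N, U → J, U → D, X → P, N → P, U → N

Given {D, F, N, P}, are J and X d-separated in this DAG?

Enumerating the 4 paths from J to X and testing each for blocking by {D, F, N, P}:
Path 1: J ← U → D → N → P ← X
  D is a chain here and D is conditioned on, so the path is blocked at D.
Path 2: J ← U → D → X
  D is a chain here and D is conditioned on, so the path is blocked at D.
Path 3: J ← U → N ← D → X
  D is a fork here and D is conditioned on, so the path is blocked at D.
Path 4: J ← U → N → P ← X
  N is a chain here and N is conditioned on, so the path is blocked at N.
All paths are blocked; J ⊥ X | {D, F, N, P} holds.

Yes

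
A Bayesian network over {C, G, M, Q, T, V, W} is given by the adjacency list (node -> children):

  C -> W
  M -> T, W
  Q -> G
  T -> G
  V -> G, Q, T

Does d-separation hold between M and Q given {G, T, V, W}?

4 paths connect M and Q; each must be blocked for d-separation to hold:
  1. M → T ← V → G ← Q — T:collider[open]; V:fork[blocks]; G:collider[open] ⇒ blocked
  2. M → T ← V → Q — T:collider[open]; V:fork[blocks] ⇒ blocked
  3. M → T → G ← V → Q — T:chain[blocks]; G:collider[open]; V:fork[blocks] ⇒ blocked
  4. M → T → G ← Q — T:chain[blocks]; G:collider[open] ⇒ blocked
Every path is blocked, so M and Q are d-separated given {G, T, V, W}.

Yes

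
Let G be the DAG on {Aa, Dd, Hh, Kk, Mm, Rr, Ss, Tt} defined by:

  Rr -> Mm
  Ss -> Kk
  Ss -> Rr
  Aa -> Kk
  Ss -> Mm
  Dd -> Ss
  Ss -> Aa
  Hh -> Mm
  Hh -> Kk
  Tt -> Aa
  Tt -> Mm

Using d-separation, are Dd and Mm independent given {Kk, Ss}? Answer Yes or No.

Yes

We examine all 6 paths between Dd and Mm:
Path 1: Dd → Ss → Rr → Mm
  Ss is a chain here and Ss is conditioned on, so the path is blocked at Ss.
Path 2: Dd → Ss → Mm
  Ss is a chain here and Ss is conditioned on, so the path is blocked at Ss.
Path 3: Dd → Ss → Aa ← Tt → Mm
  Ss is a chain here and Ss is conditioned on, so the path is blocked at Ss.
Path 4: Dd → Ss → Aa → Kk ← Hh → Mm
  Ss is a chain here and Ss is conditioned on, so the path is blocked at Ss.
Path 5: Dd → Ss → Kk ← Hh → Mm
  Ss is a chain here and Ss is conditioned on, so the path is blocked at Ss.
Path 6: Dd → Ss → Kk ← Aa ← Tt → Mm
  Ss is a chain here and Ss is conditioned on, so the path is blocked at Ss.
All paths are blocked; Dd ⊥ Mm | {Kk, Ss} holds.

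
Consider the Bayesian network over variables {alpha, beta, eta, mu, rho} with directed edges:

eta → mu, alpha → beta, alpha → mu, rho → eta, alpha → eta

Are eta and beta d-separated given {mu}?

No — eta and beta are not d-separated given {mu}.

There are 2 undirected paths between eta and beta; checking each against the conditioning set {mu}:
Path 1: eta → mu ← alpha → beta
  mu is a collider and mu is conditioned on, which opens it; alpha is a fork and alpha is not conditioned on — no node blocks this path, so it is active.
Path 2: eta ← alpha → beta
  alpha is a fork and alpha is not conditioned on — no node blocks this path, so it is active.
Because an active path exists, eta and beta are not d-separated.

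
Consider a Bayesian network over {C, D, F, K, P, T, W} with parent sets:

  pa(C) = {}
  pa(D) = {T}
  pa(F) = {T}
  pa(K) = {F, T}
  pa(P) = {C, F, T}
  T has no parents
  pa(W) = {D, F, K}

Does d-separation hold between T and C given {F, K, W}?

There are 6 undirected paths between T and C; checking each against the conditioning set {F, K, W}:
Path 1: T → D → W ← K ← F → P ← C
  K is a chain here and K is conditioned on, so the path is blocked at K.
Path 2: T → D → W ← F → P ← C
  F is a fork here and F is conditioned on, so the path is blocked at F.
Path 3: T → P ← C
  P is a collider here and neither P nor any of its descendants is conditioned on, so the collider stays closed — the path is blocked at P.
Path 4: T → K ← F → P ← C
  F is a fork here and F is conditioned on, so the path is blocked at F.
Path 5: T → K → W ← F → P ← C
  K is a chain here and K is conditioned on, so the path is blocked at K.
Path 6: T → F → P ← C
  F is a chain here and F is conditioned on, so the path is blocked at F.
All paths are blocked; T ⊥ C | {F, K, W} holds.

Yes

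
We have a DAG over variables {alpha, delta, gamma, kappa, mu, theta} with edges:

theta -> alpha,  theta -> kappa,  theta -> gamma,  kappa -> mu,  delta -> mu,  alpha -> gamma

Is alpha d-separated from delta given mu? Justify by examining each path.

2 paths connect alpha and delta; each must be blocked for d-separation to hold:
Path 1: alpha ← theta → kappa → mu ← delta
  theta is a fork and theta is not conditioned on; kappa is a chain and kappa is not conditioned on; mu is a collider and mu is conditioned on, which opens it — no node blocks this path, so it is active.
Path 2: alpha → gamma ← theta → kappa → mu ← delta
  gamma is a collider here and neither gamma nor any of its descendants is conditioned on, so the collider stays closed — the path is blocked at gamma.
Since the path alpha ← theta → kappa → mu ← delta is active, alpha and delta are not d-separated given {mu}.

No — alpha and delta are not d-separated given {mu}.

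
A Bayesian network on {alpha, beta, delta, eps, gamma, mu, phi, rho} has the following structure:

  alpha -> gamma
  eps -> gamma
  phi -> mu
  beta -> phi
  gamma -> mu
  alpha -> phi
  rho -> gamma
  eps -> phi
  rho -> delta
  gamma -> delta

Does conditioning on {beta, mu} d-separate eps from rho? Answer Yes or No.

There are 6 undirected paths between eps and rho; checking each against the conditioning set {beta, mu}:
Path 1: eps → gamma ← rho
  gamma is a collider and its descendant mu is conditioned on, which opens it — no node blocks this path, so it is active.
Path 2: eps → gamma → delta ← rho
  delta is a collider here and neither delta nor any of its descendants is conditioned on, so the collider stays closed — the path is blocked at delta.
Path 3: eps → phi ← alpha → gamma ← rho
  phi is a collider and its descendant mu is conditioned on, which opens it; alpha is a fork and alpha is not conditioned on; gamma is a collider and its descendant mu is conditioned on, which opens it — no node blocks this path, so it is active.
Path 4: eps → phi ← alpha → gamma → delta ← rho
  delta is a collider here and neither delta nor any of its descendants is conditioned on, so the collider stays closed — the path is blocked at delta.
Path 5: eps → phi → mu ← gamma ← rho
  phi is a chain and phi is not conditioned on; mu is a collider and mu is conditioned on, which opens it; gamma is a chain and gamma is not conditioned on — no node blocks this path, so it is active.
Path 6: eps → phi → mu ← gamma → delta ← rho
  delta is a collider here and neither delta nor any of its descendants is conditioned on, so the collider stays closed — the path is blocked at delta.
Since the path eps → gamma ← rho is active, eps and rho are not d-separated given {beta, mu}.

No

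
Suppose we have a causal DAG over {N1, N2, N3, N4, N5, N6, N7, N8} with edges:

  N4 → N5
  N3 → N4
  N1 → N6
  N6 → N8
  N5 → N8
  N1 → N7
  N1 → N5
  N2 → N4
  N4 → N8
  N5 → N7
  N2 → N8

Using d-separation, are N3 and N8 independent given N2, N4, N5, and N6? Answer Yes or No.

Yes

We examine all 5 paths between N3 and N8:
Path 1: N3 → N4 ← N2 → N8
  N2 is a fork here and N2 is conditioned on, so the path is blocked at N2.
Path 2: N3 → N4 → N5 ← N1 → N6 → N8
  N4 is a chain here and N4 is conditioned on, so the path is blocked at N4.
Path 3: N3 → N4 → N5 → N8
  N4 is a chain here and N4 is conditioned on, so the path is blocked at N4.
Path 4: N3 → N4 → N5 → N7 ← N1 → N6 → N8
  N4 is a chain here and N4 is conditioned on, so the path is blocked at N4.
Path 5: N3 → N4 → N8
  N4 is a chain here and N4 is conditioned on, so the path is blocked at N4.
Since every path is blocked, d-separation holds.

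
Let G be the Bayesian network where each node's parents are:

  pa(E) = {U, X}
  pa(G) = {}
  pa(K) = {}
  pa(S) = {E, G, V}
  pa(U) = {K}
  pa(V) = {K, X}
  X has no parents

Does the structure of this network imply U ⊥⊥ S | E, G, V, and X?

Yes — U and S are d-separated given {E, G, V, X}.

4 paths connect U and S; each must be blocked for d-separation to hold:
Path 1: U ← K → V ← X → E → S
  X is a fork here and X is conditioned on, so the path is blocked at X.
Path 2: U ← K → V → S
  V is a chain here and V is conditioned on, so the path is blocked at V.
Path 3: U → E ← X → V → S
  X is a fork here and X is conditioned on, so the path is blocked at X.
Path 4: U → E → S
  E is a chain here and E is conditioned on, so the path is blocked at E.
Every path is blocked, so U and S are d-separated given {E, G, V, X}.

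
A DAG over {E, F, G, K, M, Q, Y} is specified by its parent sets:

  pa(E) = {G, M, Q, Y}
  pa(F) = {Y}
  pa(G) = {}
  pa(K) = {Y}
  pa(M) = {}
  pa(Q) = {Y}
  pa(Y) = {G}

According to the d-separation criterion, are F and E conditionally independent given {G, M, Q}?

No

Enumerating the 3 paths from F to E and testing each for blocking by {G, M, Q}:
Path 1: F ← Y → E
  Y is a fork and Y is not conditioned on — no node blocks this path, so it is active.
Path 2: F ← Y ← G → E
  G is a fork here and G is conditioned on, so the path is blocked at G.
Path 3: F ← Y → Q → E
  Q is a chain here and Q is conditioned on, so the path is blocked at Q.
Since the path F ← Y → E is active, F and E are not d-separated given {G, M, Q}.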